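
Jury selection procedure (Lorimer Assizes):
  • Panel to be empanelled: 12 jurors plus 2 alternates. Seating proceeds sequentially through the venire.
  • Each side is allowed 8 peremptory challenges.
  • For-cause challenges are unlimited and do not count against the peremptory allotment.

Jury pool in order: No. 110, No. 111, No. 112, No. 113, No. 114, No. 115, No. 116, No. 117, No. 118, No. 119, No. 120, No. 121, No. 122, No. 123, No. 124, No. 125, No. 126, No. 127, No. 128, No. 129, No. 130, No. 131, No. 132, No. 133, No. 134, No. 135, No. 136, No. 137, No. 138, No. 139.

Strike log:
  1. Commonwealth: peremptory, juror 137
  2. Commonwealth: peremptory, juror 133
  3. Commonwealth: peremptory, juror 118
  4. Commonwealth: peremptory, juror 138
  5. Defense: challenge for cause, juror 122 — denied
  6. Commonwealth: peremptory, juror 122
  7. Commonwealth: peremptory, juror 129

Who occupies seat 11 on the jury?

121

Removed: #118, #122, #129, #133, #137, #138.
Filling seats in venire order through position 11: #110, #111, #112, #113, #114, #115, #116, #117, #119, #120, #121.
So seat 11 is #121.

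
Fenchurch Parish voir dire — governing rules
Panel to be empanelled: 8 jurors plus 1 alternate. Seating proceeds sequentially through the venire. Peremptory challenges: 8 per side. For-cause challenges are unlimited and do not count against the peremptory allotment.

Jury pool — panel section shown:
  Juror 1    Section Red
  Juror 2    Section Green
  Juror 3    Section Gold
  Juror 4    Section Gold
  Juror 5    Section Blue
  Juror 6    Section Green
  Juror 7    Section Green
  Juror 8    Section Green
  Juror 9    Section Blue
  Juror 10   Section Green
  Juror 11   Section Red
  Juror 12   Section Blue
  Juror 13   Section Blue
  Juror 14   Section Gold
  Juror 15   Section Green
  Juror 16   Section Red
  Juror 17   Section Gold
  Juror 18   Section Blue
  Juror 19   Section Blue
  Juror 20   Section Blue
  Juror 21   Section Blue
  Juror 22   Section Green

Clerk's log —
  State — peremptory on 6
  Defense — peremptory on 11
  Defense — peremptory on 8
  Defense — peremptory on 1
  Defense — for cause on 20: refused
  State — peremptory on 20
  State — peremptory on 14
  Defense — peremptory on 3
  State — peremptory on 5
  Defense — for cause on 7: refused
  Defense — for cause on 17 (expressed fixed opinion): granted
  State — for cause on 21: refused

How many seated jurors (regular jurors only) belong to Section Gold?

1

Removed: #1, #3, #5, #6, #8, #11, #14, #17, #20.
Seated jurors 1–8: #2, #4, #7, #9, #10, #12, #13, #15 (alternates #16 not counted).
Of those, in Section Gold: #4 → 1.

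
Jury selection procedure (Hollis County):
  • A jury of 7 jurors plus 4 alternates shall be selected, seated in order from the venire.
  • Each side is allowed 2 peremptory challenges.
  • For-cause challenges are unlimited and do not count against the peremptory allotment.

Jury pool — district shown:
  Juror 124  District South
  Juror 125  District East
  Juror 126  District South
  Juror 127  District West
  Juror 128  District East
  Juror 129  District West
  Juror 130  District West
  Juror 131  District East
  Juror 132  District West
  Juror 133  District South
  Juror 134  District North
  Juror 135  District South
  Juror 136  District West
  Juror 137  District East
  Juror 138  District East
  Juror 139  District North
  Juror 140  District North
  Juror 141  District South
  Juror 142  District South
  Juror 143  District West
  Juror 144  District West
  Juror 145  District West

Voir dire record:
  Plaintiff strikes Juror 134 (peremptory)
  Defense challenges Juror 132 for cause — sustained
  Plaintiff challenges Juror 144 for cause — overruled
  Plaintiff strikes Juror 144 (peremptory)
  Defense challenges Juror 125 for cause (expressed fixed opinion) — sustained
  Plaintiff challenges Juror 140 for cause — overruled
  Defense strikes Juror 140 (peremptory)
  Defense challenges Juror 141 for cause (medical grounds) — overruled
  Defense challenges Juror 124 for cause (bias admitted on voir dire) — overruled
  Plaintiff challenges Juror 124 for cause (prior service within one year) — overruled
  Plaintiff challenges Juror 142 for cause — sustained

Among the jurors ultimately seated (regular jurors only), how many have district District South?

Removed: #125, #132, #134, #140, #142, #144.
Seated jurors 1–7: #124, #126, #127, #128, #129, #130, #131 (alternates #133, #135, #136, #137 not counted).
Of those, in District South: #124, #126 → 2.

2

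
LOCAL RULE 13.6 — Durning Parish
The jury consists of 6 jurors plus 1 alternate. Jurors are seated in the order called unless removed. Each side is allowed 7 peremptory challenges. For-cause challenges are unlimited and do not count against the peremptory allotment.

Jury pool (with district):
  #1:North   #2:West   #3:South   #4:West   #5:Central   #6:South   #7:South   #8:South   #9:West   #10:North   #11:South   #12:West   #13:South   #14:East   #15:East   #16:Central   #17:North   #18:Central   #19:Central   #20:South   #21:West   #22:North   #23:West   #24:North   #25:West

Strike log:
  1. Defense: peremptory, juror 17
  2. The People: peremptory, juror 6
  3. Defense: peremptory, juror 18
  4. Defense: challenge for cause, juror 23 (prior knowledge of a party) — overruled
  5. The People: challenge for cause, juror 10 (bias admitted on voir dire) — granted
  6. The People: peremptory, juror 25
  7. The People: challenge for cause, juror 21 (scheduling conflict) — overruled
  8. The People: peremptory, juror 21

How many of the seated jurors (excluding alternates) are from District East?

Removed: #6, #10, #17, #18, #21, #25.
Seated jurors 1–6: #1, #2, #3, #4, #5, #7 (alternates #8 not counted).
None of those are in District East → 0.

0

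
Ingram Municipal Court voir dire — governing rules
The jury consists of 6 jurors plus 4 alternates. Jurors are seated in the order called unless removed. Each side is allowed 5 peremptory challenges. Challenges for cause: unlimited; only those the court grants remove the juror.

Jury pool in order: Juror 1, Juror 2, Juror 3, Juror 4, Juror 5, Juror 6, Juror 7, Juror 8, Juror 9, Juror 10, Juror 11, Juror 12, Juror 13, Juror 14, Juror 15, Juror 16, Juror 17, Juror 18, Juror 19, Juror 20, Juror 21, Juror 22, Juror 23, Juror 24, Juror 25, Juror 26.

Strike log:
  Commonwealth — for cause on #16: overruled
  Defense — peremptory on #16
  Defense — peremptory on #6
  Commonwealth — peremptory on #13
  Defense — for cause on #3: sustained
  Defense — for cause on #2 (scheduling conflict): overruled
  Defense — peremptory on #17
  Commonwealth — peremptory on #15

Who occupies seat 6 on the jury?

Removed: #3, #6, #13, #15, #16, #17. (#2 stays — for-cause denied.)
Seating in order: seats 1–6 → #1, #2, #4, #5, #7, #8; alternates → #9, #10, #11, #12.
So seat 6 is #8.

8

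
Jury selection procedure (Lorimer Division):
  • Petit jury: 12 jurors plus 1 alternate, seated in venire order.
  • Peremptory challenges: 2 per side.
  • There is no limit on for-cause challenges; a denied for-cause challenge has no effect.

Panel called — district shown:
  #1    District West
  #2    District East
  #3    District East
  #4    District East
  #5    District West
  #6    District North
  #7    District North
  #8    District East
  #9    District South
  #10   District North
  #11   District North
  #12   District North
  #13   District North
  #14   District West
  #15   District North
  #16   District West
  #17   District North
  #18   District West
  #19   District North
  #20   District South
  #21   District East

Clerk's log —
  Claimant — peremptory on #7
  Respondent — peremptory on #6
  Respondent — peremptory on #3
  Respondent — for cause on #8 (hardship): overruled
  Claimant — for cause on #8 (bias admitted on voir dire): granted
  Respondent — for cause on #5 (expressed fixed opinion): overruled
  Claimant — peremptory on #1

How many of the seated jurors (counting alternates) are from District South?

Removed: #1, #3, #6, #7, #8.
Seated (13 incl. alternates): #2, #4, #5, #9, #10, #11, #12, #13, #14, #15, #16, #17, #18.
Of those, in District South: #9 → 1.

1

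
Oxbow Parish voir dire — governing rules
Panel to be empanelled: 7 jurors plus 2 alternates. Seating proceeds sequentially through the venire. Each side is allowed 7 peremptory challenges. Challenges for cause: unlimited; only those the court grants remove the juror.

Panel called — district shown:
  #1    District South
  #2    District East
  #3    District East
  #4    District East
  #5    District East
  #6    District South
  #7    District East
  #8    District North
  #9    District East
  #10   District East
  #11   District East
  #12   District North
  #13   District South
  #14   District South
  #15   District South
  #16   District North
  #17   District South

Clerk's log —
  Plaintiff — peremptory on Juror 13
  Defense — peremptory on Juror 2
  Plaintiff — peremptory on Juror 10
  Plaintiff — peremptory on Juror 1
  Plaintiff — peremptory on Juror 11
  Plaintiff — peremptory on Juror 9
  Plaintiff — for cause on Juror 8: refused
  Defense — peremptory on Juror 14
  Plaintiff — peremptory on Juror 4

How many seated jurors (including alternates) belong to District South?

Removed: #1, #2, #4, #9, #10, #11, #13, #14.
Seated (9 incl. alternates): #3, #5, #6, #7, #8, #12, #15, #16, #17.
Of those, in District South: #6, #15, #17 → 3.

3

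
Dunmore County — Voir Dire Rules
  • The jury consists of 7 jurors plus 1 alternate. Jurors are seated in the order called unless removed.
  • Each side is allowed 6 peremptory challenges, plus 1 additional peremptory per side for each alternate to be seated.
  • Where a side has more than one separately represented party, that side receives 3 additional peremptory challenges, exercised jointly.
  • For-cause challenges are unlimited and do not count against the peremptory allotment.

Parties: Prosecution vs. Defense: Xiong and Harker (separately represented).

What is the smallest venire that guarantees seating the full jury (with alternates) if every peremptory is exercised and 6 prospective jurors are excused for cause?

31

Seats to fill: 7 + 1 alternates = 8.
Peremptories — Prosecution: 6 + 1×1 = 7; Defense: 6 + 1×1 + 3 = 10; total 17.
For-cause removals: 6.
Minimum venire: 8 + 17 + 6 = 31.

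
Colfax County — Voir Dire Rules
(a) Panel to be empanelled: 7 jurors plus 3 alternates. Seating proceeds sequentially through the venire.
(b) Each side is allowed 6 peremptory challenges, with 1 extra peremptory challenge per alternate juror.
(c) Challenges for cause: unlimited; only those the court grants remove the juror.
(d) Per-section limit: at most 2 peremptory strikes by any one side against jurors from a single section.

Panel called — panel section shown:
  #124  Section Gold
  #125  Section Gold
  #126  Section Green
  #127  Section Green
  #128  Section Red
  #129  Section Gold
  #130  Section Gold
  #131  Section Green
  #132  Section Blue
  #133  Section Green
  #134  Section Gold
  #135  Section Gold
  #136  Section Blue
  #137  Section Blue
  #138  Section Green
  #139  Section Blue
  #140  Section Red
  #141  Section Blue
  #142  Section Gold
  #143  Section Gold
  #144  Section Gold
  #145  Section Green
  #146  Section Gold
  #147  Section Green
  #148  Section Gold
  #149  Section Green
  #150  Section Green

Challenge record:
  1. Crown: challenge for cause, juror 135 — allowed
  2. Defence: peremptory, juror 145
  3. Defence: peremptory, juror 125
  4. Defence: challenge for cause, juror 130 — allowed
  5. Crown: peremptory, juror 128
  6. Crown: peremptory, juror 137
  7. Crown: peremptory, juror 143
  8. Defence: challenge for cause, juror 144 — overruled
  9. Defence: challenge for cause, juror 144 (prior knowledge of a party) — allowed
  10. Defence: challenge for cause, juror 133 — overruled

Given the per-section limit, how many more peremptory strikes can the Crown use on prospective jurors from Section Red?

Crown peremptories so far: #128, #137, #143 — 3 of 9 used, 6 left overall.
Against Section Red: #128 — 1 used; per-section cap 2 leaves 1.
Binding limit: min(6, 1) = 1.

1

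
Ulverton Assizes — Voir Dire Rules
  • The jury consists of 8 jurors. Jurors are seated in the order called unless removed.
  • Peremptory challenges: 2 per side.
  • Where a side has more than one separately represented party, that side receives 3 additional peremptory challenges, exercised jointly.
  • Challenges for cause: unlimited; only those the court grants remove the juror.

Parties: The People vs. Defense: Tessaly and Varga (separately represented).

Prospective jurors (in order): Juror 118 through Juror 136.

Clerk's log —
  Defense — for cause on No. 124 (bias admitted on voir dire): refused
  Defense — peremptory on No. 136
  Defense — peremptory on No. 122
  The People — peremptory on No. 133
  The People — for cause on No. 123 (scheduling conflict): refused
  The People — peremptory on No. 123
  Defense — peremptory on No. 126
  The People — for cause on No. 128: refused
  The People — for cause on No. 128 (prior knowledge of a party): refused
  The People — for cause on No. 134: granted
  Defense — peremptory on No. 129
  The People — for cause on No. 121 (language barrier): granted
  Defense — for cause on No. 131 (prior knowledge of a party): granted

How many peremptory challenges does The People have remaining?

The People allotment: 2.
The People peremptories used: #133, #123 — 2 (for-cause on #123, #128, #128, #134, #121 don't count).
Remaining: 2 − 2 = 0.

0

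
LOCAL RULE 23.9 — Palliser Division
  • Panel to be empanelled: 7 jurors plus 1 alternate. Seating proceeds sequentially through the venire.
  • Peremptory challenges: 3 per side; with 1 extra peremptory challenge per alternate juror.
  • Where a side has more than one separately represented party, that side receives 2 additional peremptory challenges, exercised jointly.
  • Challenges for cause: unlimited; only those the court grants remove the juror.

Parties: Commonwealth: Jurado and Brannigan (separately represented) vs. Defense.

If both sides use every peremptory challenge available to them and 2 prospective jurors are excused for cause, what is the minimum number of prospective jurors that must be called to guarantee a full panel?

Seats to fill: 7 + 1 alternates = 8.
Peremptories — Commonwealth: 3 + 1×1 + 2 = 6; Defense: 3 + 1×1 = 4; total 10.
For-cause removals: 2.
Minimum venire: 8 + 10 + 2 = 20.

20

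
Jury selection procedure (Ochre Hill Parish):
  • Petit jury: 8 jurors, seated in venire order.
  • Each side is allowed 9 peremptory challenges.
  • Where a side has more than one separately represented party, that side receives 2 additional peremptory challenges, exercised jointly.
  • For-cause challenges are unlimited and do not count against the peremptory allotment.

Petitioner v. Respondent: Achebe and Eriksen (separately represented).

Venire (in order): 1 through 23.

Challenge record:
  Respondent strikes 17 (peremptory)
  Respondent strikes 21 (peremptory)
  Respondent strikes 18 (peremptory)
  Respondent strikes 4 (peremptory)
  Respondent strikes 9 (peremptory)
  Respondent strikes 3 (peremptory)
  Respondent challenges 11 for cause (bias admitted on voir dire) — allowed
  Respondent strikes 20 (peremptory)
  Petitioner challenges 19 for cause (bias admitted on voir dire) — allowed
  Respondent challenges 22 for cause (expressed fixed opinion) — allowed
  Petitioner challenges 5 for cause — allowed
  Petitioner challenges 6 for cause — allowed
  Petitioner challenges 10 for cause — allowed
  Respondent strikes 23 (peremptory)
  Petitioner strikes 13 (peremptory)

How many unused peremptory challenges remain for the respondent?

3

Respondent allotment: 9 base + 2 multi-party = 11.
Respondent peremptories used: #17, #21, #18, #4, #9, #3, #20, #23 — 8 (for-cause on #11, #22 don't count).
Remaining: 11 − 8 = 3.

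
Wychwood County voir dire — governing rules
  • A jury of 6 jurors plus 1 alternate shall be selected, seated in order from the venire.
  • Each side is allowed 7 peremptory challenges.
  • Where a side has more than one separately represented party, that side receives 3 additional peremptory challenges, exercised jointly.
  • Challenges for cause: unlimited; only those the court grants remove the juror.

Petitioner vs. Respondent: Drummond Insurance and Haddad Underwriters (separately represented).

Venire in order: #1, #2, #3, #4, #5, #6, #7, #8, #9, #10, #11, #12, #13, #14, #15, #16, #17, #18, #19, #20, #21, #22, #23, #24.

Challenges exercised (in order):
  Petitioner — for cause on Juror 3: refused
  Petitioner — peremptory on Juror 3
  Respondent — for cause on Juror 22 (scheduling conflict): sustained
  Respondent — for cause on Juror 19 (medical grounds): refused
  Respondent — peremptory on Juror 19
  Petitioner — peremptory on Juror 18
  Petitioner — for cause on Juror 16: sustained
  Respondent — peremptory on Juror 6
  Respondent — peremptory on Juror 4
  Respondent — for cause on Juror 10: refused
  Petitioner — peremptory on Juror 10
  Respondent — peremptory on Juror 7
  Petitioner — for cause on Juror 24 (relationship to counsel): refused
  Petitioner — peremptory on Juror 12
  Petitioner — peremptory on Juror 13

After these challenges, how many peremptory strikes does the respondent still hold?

Respondent allotment: 7 base + 3 multi-party = 10.
Respondent peremptories used: #19, #6, #4, #7 — 4 (for-cause on #22, #19, #10 don't count).
Remaining: 10 − 4 = 6.

6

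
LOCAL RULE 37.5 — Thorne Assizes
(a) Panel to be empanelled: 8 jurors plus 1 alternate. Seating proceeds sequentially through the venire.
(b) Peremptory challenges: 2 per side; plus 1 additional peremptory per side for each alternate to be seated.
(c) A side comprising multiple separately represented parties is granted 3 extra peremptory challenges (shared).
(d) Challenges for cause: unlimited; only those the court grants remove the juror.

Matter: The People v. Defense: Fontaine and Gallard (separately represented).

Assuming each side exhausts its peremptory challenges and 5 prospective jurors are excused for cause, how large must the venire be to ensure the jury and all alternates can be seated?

Seats to fill: 8 + 1 alternates = 9.
Peremptories — The People: 2 + 1×1 = 3; Defense: 2 + 1×1 + 3 = 6; total 9.
For-cause removals: 5.
Minimum venire: 9 + 9 + 5 = 23.

23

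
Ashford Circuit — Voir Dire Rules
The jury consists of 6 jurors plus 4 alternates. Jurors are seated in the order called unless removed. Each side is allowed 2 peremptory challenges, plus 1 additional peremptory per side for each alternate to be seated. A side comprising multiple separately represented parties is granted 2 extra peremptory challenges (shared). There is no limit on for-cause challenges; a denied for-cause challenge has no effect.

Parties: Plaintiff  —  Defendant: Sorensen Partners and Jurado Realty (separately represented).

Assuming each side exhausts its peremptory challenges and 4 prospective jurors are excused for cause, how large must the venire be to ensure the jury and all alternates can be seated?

Seats to fill: 6 + 4 alternates = 10.
Peremptories — Plaintiff: 2 + 1×4 = 6; Defendant: 2 + 1×4 + 2 = 8; total 14.
For-cause removals: 4.
Minimum venire: 10 + 14 + 4 = 28.

28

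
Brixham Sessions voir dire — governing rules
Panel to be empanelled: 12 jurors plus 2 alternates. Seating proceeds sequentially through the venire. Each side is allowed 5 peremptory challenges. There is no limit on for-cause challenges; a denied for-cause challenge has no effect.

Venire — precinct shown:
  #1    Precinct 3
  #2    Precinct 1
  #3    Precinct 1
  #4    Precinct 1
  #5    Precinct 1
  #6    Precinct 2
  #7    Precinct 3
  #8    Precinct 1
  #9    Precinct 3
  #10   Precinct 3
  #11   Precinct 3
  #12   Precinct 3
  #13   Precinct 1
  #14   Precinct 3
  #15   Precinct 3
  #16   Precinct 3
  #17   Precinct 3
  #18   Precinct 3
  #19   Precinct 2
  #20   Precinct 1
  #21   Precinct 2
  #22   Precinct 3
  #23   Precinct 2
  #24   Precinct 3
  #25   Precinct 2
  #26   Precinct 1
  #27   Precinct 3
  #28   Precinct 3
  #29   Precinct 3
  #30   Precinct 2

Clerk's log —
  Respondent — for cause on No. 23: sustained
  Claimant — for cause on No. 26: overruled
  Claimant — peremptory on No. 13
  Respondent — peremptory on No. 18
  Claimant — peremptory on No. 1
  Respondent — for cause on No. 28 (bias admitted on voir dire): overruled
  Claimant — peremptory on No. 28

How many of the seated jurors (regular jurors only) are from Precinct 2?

1

Removed: #1, #13, #18, #23, #28.
Seated jurors 1–12: #2, #3, #4, #5, #6, #7, #8, #9, #10, #11, #12, #14 (alternates #15, #16 not counted).
Of those, in Precinct 2: #6 → 1.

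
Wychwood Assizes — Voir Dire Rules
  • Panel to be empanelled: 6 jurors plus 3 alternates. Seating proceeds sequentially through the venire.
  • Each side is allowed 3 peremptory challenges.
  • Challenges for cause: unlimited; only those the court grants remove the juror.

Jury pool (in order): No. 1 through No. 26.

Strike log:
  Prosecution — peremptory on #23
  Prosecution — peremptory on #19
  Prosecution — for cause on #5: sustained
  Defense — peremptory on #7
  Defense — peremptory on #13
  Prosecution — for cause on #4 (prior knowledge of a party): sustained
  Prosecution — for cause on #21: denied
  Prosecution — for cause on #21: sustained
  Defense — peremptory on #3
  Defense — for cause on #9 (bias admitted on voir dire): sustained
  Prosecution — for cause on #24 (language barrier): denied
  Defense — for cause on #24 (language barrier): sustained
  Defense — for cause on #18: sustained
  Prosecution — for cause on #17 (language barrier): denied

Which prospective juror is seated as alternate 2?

Removed: #3, #4, #5, #7, #9, #13, #18, #19, #21, #23, #24. (#17 stays — for-cause denied.)
Seating in order: seats 1–6 → #1, #2, #6, #8, #10, #11; alternates → #12, #14, #15.
So alternate 2 is #14.

14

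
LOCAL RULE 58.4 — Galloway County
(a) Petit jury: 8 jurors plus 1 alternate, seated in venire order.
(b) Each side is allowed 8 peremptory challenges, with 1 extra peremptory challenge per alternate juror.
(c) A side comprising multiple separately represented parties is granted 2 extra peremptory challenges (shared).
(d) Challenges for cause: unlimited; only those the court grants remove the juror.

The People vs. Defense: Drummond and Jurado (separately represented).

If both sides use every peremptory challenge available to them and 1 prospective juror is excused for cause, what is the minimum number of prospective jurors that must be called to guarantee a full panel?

Seats to fill: 8 + 1 alternates = 9.
Peremptories — The People: 8 + 1×1 = 9; Defense: 8 + 1×1 + 2 = 11; total 20.
For-cause removals: 1.
Minimum venire: 9 + 20 + 1 = 30.

30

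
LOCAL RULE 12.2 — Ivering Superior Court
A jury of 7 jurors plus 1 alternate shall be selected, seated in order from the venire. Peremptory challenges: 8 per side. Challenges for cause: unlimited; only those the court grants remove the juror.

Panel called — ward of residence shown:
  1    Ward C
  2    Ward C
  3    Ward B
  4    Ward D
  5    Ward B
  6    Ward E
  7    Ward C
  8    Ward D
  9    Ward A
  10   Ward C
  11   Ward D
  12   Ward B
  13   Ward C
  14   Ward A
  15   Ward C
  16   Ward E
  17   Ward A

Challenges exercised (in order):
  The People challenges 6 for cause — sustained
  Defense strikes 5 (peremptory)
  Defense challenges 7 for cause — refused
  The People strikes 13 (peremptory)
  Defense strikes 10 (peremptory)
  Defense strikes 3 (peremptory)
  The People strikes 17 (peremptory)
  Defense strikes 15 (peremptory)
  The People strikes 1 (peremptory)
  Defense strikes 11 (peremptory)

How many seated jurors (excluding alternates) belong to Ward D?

2

Removed: #1, #3, #5, #6, #10, #11, #13, #15, #17.
Seated jurors 1–7: #2, #4, #7, #8, #9, #12, #14 (alternates #16 not counted).
Of those, in Ward D: #4, #8 → 2.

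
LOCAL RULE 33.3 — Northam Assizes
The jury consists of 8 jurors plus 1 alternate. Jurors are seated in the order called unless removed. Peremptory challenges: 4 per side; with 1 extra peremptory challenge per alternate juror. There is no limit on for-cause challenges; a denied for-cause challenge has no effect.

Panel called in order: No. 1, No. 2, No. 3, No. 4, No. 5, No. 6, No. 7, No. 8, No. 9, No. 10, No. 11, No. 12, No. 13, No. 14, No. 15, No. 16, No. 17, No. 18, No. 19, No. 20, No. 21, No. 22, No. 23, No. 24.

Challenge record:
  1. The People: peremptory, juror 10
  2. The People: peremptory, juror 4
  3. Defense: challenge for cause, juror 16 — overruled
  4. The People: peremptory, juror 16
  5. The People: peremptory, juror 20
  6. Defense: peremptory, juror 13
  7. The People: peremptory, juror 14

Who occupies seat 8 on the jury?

Removed: #4, #10, #13, #14, #16, #20.
Seating in order: seats 1–8 → #1, #2, #3, #5, #6, #7, #8, #9; alternates → #11.
So seat 8 is #9.

9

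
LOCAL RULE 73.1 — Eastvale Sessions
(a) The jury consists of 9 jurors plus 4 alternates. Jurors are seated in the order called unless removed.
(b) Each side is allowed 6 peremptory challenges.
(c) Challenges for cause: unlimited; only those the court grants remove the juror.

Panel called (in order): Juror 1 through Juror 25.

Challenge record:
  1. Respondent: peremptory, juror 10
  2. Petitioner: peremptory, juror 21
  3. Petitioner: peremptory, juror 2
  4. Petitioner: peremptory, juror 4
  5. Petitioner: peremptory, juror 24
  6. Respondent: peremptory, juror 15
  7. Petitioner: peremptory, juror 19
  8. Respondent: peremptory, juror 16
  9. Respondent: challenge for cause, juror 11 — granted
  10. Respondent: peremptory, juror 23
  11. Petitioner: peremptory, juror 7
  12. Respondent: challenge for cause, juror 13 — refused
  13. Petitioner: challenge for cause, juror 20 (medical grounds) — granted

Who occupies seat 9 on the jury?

14

Removed: #2, #4, #7, #10, #11, #15, #16, #19, #20, #21, #23, #24. (#13 stays — for-cause denied.)
Seating in order: seats 1–9 → #1, #3, #5, #6, #8, #9, #12, #13, #14; alternates → #17, #18, #22, #25.
So seat 9 is #14.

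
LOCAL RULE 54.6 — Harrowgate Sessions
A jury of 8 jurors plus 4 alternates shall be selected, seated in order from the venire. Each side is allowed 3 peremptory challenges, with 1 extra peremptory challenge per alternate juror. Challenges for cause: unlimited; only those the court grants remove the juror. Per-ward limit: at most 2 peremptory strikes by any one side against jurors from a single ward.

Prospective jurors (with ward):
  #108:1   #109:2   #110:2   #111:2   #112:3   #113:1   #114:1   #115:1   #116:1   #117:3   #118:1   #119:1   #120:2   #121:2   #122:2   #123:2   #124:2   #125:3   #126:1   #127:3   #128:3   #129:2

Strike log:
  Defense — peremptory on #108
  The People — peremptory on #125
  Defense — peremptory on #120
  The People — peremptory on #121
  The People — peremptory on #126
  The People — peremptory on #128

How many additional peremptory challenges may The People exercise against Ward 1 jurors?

The People peremptories so far: #125, #121, #126, #128 — 4 of 7 used, 3 left overall.
Against Ward 1: #126 — 1 used; per-ward cap 2 leaves 1.
Binding limit: min(3, 1) = 1.

1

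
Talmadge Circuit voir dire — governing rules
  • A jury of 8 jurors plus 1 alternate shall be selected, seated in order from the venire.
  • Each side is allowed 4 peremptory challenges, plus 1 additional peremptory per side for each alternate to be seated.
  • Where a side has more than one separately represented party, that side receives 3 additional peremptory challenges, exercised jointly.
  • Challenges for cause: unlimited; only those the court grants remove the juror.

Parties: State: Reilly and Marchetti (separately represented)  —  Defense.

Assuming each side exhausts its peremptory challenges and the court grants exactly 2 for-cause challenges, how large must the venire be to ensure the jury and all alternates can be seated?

Seats to fill: 8 + 1 alternates = 9.
Peremptories — State: 4 + 1×1 + 3 = 8; Defense: 4 + 1×1 = 5; total 13.
For-cause removals: 2.
Minimum venire: 9 + 13 + 2 = 24.

24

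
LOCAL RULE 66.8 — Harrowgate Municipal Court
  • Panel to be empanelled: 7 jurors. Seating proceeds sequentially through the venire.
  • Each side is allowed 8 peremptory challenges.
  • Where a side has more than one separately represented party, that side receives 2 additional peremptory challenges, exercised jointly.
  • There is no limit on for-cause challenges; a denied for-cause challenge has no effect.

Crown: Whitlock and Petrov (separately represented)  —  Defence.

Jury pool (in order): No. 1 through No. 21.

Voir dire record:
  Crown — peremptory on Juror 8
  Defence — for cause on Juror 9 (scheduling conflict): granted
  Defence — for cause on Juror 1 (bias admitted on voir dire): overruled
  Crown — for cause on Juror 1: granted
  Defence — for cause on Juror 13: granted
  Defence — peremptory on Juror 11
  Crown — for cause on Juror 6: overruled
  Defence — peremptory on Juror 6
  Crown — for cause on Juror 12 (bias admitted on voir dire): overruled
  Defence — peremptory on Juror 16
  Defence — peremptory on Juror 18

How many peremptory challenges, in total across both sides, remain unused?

13

Crown allotment: 8 base + 2 multi-party = 10. Defence allotment: 8.
Crown peremptories used: #8 — 1 (for-cause on #1, #6, #12 don't count).
Defence peremptories used: #11, #6, #16, #18 — 4 (for-cause on #9, #1, #13 don't count).
Remaining: (10 − 1) + (8 − 4) = 13.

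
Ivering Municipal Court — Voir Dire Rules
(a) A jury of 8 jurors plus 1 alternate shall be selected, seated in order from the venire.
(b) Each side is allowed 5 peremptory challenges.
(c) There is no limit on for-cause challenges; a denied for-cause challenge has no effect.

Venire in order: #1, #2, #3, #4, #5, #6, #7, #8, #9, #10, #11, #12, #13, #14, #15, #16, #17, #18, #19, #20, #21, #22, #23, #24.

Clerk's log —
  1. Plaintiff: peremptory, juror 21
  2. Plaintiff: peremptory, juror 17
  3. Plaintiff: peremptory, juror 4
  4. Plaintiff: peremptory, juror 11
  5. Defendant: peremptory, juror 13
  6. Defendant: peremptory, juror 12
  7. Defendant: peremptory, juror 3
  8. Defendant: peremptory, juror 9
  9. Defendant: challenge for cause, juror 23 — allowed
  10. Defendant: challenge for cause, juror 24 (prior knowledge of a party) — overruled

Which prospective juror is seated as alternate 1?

15

Removed: #3, #4, #9, #11, #12, #13, #17, #21, #23. (#24 stays — for-cause denied.)
Seating in order: seats 1–8 → #1, #2, #5, #6, #7, #8, #10, #14; alternates → #15.
So alternate 1 is #15.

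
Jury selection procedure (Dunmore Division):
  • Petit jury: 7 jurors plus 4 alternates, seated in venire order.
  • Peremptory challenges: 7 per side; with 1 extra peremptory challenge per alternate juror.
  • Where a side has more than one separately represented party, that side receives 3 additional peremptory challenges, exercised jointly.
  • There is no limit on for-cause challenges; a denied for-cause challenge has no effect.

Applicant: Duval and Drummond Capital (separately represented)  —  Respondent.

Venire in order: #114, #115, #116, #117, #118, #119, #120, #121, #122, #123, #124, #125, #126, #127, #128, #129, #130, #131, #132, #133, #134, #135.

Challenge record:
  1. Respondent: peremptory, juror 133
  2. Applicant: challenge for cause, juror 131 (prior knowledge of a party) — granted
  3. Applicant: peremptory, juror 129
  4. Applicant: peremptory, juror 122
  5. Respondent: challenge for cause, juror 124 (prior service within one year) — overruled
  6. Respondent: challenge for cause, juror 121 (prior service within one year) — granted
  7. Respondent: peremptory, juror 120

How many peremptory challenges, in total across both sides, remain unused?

21

Applicant allotment: 7 base + 1 × 4 alternates + 3 multi-party = 14. Respondent allotment: 7 base + 1 × 4 alternates = 11.
Applicant peremptories used: #129, #122 — 2 (the for-cause on #131 doesn't count).
Respondent peremptories used: #133, #120 — 2 (for-cause on #124, #121 don't count).
Remaining: (14 − 2) + (11 − 2) = 21.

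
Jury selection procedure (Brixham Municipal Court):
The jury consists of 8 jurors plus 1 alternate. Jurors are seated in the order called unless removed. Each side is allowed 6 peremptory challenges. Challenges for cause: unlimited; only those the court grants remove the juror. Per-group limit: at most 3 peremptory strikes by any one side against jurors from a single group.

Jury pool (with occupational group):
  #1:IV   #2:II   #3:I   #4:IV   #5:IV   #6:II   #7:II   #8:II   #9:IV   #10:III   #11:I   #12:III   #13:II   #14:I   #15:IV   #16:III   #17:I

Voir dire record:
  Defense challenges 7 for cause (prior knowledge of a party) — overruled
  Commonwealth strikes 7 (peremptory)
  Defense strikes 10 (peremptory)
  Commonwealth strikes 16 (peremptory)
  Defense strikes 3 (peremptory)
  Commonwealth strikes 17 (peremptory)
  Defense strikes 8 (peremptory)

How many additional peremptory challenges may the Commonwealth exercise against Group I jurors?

2

Commonwealth peremptories so far: #7, #16, #17 — 3 of 6 used, 3 left overall.
Against Group I: #17 — 1 used; per-group cap 3 leaves 2.
Binding limit: min(3, 2) = 2.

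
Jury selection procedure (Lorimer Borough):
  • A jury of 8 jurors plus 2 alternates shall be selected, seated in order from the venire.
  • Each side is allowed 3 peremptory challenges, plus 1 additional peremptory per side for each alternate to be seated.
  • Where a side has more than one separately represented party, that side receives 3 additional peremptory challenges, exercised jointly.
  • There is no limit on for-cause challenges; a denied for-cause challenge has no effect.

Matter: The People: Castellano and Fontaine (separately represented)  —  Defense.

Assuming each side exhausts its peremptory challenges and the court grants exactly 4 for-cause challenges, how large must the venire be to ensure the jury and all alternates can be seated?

27

Seats to fill: 8 + 2 alternates = 10.
Peremptories — The People: 3 + 1×2 + 3 = 8; Defense: 3 + 1×2 = 5; total 13.
For-cause removals: 4.
Minimum venire: 10 + 13 + 4 = 27.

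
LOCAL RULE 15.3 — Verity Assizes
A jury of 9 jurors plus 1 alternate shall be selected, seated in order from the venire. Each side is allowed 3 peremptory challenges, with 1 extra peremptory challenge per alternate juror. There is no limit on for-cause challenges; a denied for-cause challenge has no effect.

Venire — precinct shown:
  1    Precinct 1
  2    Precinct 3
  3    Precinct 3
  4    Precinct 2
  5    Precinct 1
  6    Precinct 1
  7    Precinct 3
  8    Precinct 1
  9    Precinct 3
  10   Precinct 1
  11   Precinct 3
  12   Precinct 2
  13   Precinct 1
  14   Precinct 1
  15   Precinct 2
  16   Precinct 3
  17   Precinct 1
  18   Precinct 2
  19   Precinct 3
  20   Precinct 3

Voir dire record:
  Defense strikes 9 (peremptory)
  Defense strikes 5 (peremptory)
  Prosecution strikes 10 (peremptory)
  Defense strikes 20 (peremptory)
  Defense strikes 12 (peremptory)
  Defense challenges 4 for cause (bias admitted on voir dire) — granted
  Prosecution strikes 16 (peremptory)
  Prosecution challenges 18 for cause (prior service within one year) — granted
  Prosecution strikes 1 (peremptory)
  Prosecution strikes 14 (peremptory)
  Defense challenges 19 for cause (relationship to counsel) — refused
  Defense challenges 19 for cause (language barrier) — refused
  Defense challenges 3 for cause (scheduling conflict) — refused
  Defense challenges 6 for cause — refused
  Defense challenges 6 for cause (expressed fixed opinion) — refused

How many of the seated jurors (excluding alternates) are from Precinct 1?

4

Removed: #1, #4, #5, #9, #10, #12, #14, #16, #18, #20.
Seated jurors 1–9: #2, #3, #6, #7, #8, #11, #13, #15, #17 (alternates #19 not counted).
Of those, in Precinct 1: #6, #8, #13, #17 → 4.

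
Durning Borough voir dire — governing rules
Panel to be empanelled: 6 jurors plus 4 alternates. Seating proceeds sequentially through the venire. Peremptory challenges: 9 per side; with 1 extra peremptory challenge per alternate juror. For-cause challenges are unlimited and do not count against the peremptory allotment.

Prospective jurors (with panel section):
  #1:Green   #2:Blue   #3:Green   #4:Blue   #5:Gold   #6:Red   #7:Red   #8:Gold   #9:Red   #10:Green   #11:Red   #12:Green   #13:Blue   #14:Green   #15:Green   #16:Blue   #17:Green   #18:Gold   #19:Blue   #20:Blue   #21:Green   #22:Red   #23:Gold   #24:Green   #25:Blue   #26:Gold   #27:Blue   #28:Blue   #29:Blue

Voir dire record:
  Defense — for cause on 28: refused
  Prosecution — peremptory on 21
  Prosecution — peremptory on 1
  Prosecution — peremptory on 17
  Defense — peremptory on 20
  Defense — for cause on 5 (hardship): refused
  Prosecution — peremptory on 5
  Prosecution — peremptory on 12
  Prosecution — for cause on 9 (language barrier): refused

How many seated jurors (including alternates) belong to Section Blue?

3

Removed: #1, #5, #12, #17, #20, #21.
Seated (10 incl. alternates): #2, #3, #4, #6, #7, #8, #9, #10, #11, #13.
Of those, in Section Blue: #2, #4, #13 → 3.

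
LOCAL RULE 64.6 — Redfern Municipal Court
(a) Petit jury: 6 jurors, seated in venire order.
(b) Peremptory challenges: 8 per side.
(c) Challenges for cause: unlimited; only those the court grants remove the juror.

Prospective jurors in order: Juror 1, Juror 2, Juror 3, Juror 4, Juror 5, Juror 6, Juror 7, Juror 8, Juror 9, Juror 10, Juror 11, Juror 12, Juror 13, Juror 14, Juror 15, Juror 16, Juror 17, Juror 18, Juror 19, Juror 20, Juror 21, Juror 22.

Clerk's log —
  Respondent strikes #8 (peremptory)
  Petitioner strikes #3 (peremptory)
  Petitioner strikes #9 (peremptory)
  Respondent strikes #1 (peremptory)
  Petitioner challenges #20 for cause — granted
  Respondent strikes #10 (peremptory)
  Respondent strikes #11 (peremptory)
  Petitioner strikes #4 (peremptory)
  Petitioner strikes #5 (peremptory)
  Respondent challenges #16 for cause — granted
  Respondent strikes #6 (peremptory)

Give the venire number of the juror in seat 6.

15

Removed: #1, #3, #4, #5, #6, #8, #9, #10, #11, #16, #20.
Seating in order: seats 1–6 → #2, #7, #12, #13, #14, #15.
So seat 6 is #15.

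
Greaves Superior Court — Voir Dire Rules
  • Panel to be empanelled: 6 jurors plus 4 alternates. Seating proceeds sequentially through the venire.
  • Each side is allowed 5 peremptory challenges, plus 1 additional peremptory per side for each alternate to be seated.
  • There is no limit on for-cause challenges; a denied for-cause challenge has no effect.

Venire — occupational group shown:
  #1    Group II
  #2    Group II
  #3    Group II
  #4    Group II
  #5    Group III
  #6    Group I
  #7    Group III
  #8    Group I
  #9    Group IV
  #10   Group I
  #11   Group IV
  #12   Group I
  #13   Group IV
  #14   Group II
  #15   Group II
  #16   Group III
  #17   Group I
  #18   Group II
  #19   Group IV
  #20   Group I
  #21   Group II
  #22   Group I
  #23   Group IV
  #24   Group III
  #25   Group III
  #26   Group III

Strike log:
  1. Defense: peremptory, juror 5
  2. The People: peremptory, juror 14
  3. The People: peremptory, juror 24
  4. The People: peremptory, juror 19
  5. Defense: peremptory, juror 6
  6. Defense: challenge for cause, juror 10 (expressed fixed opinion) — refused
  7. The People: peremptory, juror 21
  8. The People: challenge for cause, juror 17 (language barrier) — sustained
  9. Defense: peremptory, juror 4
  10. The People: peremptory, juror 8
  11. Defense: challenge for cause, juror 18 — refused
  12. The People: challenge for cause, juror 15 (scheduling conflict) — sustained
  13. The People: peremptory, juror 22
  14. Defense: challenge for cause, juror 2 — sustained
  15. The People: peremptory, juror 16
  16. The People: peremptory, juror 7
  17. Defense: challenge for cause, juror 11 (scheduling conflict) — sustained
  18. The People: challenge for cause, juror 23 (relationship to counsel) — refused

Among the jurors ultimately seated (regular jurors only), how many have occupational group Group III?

Removed: #2, #4, #5, #6, #7, #8, #11, #14, #15, #16, #17, #19, #21, #22, #24.
Seated jurors 1–6: #1, #3, #9, #10, #12, #13 (alternates #18, #20, #23, #25 not counted).
None of those are in Group III → 0.

0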